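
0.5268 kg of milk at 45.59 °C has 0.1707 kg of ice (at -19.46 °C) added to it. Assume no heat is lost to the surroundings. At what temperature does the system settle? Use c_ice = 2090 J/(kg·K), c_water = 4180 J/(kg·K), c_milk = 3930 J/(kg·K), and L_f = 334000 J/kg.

T_f ≈ 10.9 °C

Sum of m c ΔT and latent-heat terms is zero:
warm ice to 0 °C: 0.1707·2090·(0 − (-19.46)) = 6942.6; melt ice: 0.1707·334000 = 57014; warm the meltwater: 713.53 T; milk: 2070.3(T − 45.59)
2783.8 T = 94386 − 63956 = 30430
T ≈ 10.93 °C. Since T > 0 °C, the all-ice-melts assumption holds.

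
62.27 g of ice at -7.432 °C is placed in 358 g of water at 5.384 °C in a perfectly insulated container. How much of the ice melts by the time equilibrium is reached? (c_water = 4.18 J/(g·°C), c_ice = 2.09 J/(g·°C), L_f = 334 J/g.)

m_melted ≈ 21.2 g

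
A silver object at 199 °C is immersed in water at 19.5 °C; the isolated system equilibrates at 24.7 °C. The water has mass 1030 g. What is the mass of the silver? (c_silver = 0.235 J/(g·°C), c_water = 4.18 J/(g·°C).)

m ≈ 547 g

Taking heat into each body as positive, Σ m c ΔT = 0:
m×0.235×(24.7 − 199) + 1030×4.18×(24.7 − 19.5) = 0
-40.96 m = -22388
m = -22388/-40.96 ≈ 546.6 g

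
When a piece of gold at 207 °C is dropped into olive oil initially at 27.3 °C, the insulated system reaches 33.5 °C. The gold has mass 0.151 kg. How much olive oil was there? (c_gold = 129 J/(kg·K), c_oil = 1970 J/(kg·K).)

|Q_gold| = |Q_oil|:
0.151·129·(207 − 33.5) = m·1970·(33.5 − 27.3)
12214 m = 3379.6  ⇒  m ≈ 0.2767 kg

m ≈ 0.277 kg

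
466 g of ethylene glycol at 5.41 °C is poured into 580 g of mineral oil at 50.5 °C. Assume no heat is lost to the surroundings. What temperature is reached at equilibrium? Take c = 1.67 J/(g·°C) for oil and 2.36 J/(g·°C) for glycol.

T_f ≈ 26.5 °C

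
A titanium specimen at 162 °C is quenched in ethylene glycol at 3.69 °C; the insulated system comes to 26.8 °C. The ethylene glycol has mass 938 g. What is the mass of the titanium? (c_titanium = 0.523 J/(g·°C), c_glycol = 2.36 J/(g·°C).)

m ≈ 723 g

Heat gained plus heat lost sum to zero:
m×0.523×(26.8 − 162) + 938×2.36×(26.8 − 3.69) = 0
-70.71 m = -51158
m = -51158/-70.71 ≈ 723.5 g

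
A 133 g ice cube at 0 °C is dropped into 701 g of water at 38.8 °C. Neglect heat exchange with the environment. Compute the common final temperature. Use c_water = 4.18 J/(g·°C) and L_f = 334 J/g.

T_f ≈ 19.9 °C

Energy conservation, ΣQ = 0:
latent heat to melt: 133×334 = 44422
  warm the meltwater: 555.94 T
  water: 2930.2(T − 38.8)
3486.1 T = 113691 − 44422 = 69269
T ≈ 19.87 °C — above 0 °C, consistent with complete melting.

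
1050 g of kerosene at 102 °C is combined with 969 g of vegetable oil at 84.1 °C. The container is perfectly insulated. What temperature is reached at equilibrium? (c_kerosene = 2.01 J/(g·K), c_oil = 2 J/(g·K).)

Set heat shed by the hot body equal to heat absorbed by the cold body:
1050·2.01·(102 − T) = 969·2·(T − 84.1)
2110.5(102 − T) = 1938(T − 84.1)
4048.5 T = 378257  ⇒  T ≈ 93.43 °C

T_f ≈ 93.4 °C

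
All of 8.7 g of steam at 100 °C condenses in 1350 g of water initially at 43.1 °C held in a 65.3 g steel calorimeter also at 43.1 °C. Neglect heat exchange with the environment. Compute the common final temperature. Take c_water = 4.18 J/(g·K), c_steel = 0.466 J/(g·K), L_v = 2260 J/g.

Energy conservation, ΣQ = 0:
steam→water at 100 °C releases m L_v = 8.7×2260 = 19662
  condensate cools 100→T: 8.7×4.18×(T − 100) = 36.37(T − 100)
  original water: 5643(T − 43.1)
  cup: 30.43(T − 43.1)
5709.8 T = 19662 + 3636.6 + 244525 = 267823
T ≈ 46.91 °C — below 100 °C, confirming all the steam condensed.

T_f ≈ 46.9 °C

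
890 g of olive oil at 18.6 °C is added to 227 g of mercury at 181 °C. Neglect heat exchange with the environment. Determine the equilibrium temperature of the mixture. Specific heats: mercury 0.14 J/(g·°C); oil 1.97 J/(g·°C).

T_f = Σ m_i c_i T_i / Σ m_i c_i:
T_f = (31.78×181 + 1753.3×18.6) / (31.78 + 1753.3)
    = 38364 / 1785.1 ≈ 21.49 °C

T_f ≈ 21.5 °C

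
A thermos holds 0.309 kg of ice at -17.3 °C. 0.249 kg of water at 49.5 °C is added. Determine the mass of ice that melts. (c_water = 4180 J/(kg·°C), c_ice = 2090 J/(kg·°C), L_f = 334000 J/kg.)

Heat available from the water dropping to 0 °C: 0.249·4180·49.5 = 51521 J.
Of that, 0.309·2090·17.3 = 11173 J goes to bring the ice to 0 °C, leaving 40348 J.
Fully melting the ice requires m_ice L_f = 0.309·334000 = 103206 J.
Since 40348 < 103206 J, not all the ice melts; equilibrium is at 0 °C.
m_melt = 40348 / L_f = 0.1208 kg.

m_melted ≈ 0.121 kg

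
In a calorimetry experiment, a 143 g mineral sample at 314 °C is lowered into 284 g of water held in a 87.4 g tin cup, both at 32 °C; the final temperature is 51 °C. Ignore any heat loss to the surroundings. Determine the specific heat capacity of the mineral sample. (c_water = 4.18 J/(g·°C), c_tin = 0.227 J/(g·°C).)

c ≈ 0.61 J/(g·°C)

Heat gained plus heat lost sum to zero:
143·c·(51 − 314) + 284·4.18·(51 − 32) + 87.4·0.227·(51 − 32) = 0
-37609 c = -22932
c = -22932/-37609 ≈ 0.6098 J/(g·°C)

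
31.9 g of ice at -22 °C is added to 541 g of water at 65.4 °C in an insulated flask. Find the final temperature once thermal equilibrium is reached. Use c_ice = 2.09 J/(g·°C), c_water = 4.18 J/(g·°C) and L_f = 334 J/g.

Taking heat into each body as positive, Σ m c ΔT = 0:
ice -22→0 °C: 31.9×2.09×22 = 1466.8
  fusion: m_ice L_f = 31.9×334 = 10655
  meltwater 0→T: 31.9×4.18×T = 133.34 T
  water: 2261.4(T − 65.4)
2394.7 T = 147894 − 12121 = 135773
T ≈ 56.70 °C (positive, so assuming full melt was valid).

T_f ≈ 56.7 °C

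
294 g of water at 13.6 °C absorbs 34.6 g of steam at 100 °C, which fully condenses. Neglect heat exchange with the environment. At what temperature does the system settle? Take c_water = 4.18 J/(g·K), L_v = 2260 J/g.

Energy conservation, ΣQ = 0:
condense steam: −34.6×2260 = −78196
  condensate cools 100→T: 34.6×4.18×(T − 100) = 144.63(T − 100)
  water warms: 294×4.18×(T − 13.6) = 1228.9(T − 13.6)
1373.5 T = 78196 + 14463 + 16713 = 109372
T ≈ 79.63 °C — below 100 °C, confirming all the steam condensed.

T_f ≈ 79.6 °C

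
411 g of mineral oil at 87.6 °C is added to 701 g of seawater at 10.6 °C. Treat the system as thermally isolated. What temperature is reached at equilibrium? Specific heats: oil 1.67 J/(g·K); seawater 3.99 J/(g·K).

T_f ≈ 25.8 °C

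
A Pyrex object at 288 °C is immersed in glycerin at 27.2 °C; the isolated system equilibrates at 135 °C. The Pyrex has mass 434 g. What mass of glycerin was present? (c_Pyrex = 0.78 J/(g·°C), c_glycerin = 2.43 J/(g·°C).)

|Q_Pyrex| = |Q_glycerin|:
434·0.78·(288 − 135) = m·2.43·(135 − 27.2)
261.95 m = 51794  ⇒  m ≈ 197.7 g

m ≈ 198 g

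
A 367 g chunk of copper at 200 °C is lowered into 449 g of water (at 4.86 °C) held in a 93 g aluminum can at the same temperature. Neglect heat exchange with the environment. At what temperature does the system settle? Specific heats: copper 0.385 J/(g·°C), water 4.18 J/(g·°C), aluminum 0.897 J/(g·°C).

Energy conservation, ΣQ = 0:
367·0.385·(T − 200) + 449·4.18·(T − 4.86) + 93·0.897·(T − 4.86) = 0
141.3(T − 200) + 1876.8(T − 4.86) + 83.42(T − 4.86) = 0
2101.5 T = 37786
T ≈ 17.98 °C

T_f ≈ 18.0 °C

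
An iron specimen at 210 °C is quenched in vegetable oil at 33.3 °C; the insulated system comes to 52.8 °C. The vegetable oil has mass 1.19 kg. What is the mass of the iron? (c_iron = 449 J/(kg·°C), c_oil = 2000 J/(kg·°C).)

m ≈ 0.658 kg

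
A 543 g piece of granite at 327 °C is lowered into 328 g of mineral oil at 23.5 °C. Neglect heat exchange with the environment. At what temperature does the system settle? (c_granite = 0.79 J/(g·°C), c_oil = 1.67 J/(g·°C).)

T_f = Σ m_i c_i T_i / Σ m_i c_i:
T_f = (428.97×327 + 547.76×23.5) / (428.97 + 547.76)
    = 153146 / 976.73 ≈ 156.79 °C

T_f ≈ 156.8 °C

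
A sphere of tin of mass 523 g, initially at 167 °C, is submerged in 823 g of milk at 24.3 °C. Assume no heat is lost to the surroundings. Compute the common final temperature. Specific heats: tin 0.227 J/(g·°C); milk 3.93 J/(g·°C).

With ΣQ=0 the equilibrium temperature is the m·c-weighted mean:
T_f = (118.72·167 + 3234.4·24.3) / (118.72 + 3234.4)
    = 98422 / 3353.1 ≈ 29.35 °C

T_f ≈ 29.4 °C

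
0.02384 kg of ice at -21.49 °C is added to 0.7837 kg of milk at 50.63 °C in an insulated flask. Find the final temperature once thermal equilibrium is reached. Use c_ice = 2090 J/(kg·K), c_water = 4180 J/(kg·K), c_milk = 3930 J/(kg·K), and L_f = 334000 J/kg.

T_f ≈ 46.2 °C

Conservation of energy gives ΣQ = 0:
ice -21.49→0 °C: 0.02384×2090×21.49 = 1070.8; melt ice: 0.02384×334000 = 7962.6; warm the meltwater: 99.65 T; milk: 3079.9(T − 50.63)
3179.6 T = 155937 − 9033.3 = 146904
T ≈ 46.20 °C. Since T > 0 °C, the all-ice-melts assumption holds.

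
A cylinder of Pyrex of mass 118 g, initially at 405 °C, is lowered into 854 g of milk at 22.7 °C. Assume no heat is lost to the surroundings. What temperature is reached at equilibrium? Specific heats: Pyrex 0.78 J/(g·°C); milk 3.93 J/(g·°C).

Heat lost by the Pyrex equals heat gained by the milk:
118·0.78·(405 − T) = 854·3.93·(T − 22.7)
92.04(405 − T) = 3356.2(T − 22.7)
3448.3 T = 113462  ⇒  T ≈ 32.90 °C

T_f ≈ 32.9 °C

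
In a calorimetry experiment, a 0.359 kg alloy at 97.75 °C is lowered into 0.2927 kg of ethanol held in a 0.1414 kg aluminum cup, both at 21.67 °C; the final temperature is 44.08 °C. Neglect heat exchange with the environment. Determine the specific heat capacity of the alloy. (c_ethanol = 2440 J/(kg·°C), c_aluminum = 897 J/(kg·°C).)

Heat gained plus heat lost sum to zero:
0.359·c·(44.08 − 97.75) + 0.2927·2440·(44.08 − 21.67) + 0.1414·897·(44.08 − 21.67) = 0
-19.27 c = -18847
c = -18847/-19.27 ≈ 978.2 J/(kg·°C)

c ≈ 978 J/(kg·°C)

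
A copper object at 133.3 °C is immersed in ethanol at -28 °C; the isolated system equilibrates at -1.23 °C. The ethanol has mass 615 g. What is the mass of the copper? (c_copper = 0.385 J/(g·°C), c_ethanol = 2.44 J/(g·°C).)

m ≈ 776 g

Heat lost by the copper = heat gained by the ethanol:
m·0.385·(133.3 − -1.23) = 615·2.44·(-1.23 − (-28))
51.79 m = 40171  ⇒  m ≈ 775.6 g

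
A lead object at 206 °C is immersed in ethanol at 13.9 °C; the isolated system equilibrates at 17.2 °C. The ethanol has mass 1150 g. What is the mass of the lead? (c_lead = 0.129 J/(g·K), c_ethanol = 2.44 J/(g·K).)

m ≈ 380 g

Heat gained plus heat lost sum to zero:
m·0.129·(17.2 − 206) + 1150·2.44·(17.2 − 13.9) = 0
-24.36 m = -9259.8
m = -9259.8/-24.36 ≈ 380.2 g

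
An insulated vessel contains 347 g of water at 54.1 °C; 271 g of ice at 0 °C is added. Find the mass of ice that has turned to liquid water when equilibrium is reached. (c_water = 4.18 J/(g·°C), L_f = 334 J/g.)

Water can give up m c ΔT = 347·4.18·54.1 = 78470 J before reaching 0 °C.
Fully melting the ice requires m_ice L_f = 271·334 = 90514 J.
That's not enough to melt it all — equilibrium is at 0 °C with ice remaining.
Mass melted = 78470/334 ≈ 234.9 g.

m_melted ≈ 235 g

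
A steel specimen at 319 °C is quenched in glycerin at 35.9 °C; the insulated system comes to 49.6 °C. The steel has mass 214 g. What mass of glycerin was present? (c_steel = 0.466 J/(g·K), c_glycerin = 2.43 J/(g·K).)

Conservation of energy gives ΣQ = 0:
214·0.466·(49.6 − 319) + m·2.43·(49.6 − 35.9) = 0
33.29 m = 26866
m = 26866/33.29 ≈ 807 g

m ≈ 807 g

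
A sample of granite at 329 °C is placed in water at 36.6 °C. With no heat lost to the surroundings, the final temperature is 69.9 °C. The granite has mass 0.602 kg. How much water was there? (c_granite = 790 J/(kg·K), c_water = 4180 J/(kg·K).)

m ≈ 0.885 kg

|Q_granite| = |Q_water|:
0.602×790×(329 − 69.9) = m×4180×(69.9 − 36.6)
139194 m = 123223  ⇒  m ≈ 0.8853 kg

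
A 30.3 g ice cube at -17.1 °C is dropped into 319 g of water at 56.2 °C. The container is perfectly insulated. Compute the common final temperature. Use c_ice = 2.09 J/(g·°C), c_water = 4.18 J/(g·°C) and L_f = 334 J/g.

Sum of m c ΔT and latent-heat terms is zero:
warm ice to 0 °C: 30.3×2.09×(0 − (-17.1)) = 1082.9; latent heat to melt: 30.3×334 = 10120; meltwater 0→T: 30.3×4.18×T = 126.65 T; water cools: 319×4.18×(T − 56.2) = 1333.4(T − 56.2)
1460.1 T = 74938 − 11203 = 63735
T ≈ 43.65 °C. Since T > 0 °C, the all-ice-melts assumption holds.

T_f ≈ 43.7 °C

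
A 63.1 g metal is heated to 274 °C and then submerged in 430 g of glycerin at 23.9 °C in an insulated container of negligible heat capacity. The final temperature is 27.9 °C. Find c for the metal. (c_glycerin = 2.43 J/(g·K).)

c ≈ 0.269 J/(g·K)

Heat lost by the metal = heat gained by the glycerin:
63.1·c·(274 − 27.9) = 430·2.43·(27.9 − 23.9)
15529 c = 4179.6  ⇒  c ≈ 0.2691 J/(g·K)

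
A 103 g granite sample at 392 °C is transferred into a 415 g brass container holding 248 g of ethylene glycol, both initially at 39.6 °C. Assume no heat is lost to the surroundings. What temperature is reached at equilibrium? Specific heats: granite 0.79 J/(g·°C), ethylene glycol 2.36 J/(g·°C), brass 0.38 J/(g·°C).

T_f ≈ 74.4 °C

T_f is the heat-capacity-weighted average of the initial temperatures:
T_f = (81.37*392 + 585.28*39.6 + 157.7*39.6) / (81.37 + 585.28 + 157.7)
    = 61319 / 824.35 ≈ 74.38 °C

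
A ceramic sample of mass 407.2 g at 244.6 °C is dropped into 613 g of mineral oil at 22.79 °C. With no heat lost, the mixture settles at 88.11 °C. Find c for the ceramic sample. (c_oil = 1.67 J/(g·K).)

c ≈ 1.05 J/(g·K)

m_s c (T_s − T_f) = m_oil c_oil (T_f − T_0):
407.2·c·(244.6 − 88.11) = 613·1.67·(88.11 − 22.79)
63723 c = 66869  ⇒  c ≈ 1.049 J/(g·K)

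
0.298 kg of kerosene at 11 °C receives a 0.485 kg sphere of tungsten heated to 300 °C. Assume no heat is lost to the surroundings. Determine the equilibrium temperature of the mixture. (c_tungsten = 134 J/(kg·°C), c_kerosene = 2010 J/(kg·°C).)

T_f ≈ 39.3 °C

Taking heat into each body as positive, Σ m c ΔT = 0:
0.485×134×(T − 300) + 0.298×2010×(T − 11) = 0
64.99(T − 300) + 598.98(T − 11) = 0
(64.99 + 598.98) T = 64.99×300 + 598.98×11
T = 26086 / 663.97 = 39.3 °C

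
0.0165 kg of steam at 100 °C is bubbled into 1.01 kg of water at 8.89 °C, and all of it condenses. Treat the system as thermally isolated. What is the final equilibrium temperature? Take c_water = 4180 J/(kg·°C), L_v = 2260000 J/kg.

Taking heat into each body as positive, Σ m c ΔT = 0:
condense steam: −0.0165×2260000 = −37290; condensed water 100 °C→T: 68.97(T − 100); water warms: 1.01×4180×(T − 8.89) = 4221.8(T − 8.89)
4290.8 T = 37290 + 6897 + 37532 = 81719
T ≈ 19.05 °C, under the boiling point, so the assumption holds.

T_f ≈ 19.0 °C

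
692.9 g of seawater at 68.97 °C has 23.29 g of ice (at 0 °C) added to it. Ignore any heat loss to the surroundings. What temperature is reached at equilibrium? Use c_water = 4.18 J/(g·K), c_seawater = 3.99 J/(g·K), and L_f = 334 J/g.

Energy conservation, ΣQ = 0:
fusion: m_ice L_f = 23.29·334 = 7778.9; warm the meltwater: 97.35 T; seawater: 2764.7(T − 68.97)
2862 T = 190679 − 7778.9 = 182900
T ≈ 63.91 °C (positive, so assuming full melt was valid).

T_f ≈ 63.9 °C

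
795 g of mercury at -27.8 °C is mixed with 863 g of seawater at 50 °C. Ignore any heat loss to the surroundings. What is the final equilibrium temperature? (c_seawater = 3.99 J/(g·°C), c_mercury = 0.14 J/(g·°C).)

T_f ≈ 47.6 °C

Taking heat into each body as positive, Σ m c ΔT = 0:
863×3.99×(T − 50) + 795×0.14×(T − (-27.8)) = 0
3443.4(T − 50) + 111.3(T − (-27.8)) = 0
(3443.4 + 111.3) T = 3443.4×50 + 111.3×(-27.8)
T ≈ 47.56 °C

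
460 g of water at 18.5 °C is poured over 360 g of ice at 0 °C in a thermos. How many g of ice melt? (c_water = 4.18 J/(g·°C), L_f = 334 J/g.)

Cooling the water to 0 °C releases 460·4.18·18.5 = 35572 J.
Fully melting the ice requires m_ice L_f = 360·334 = 120240 J.
35572 J < 120240 J, so only part of the ice melts and the system sits at 0 °C.
Mass melted = 35572/334 ≈ 106.5 g.

m_melted ≈ 107 g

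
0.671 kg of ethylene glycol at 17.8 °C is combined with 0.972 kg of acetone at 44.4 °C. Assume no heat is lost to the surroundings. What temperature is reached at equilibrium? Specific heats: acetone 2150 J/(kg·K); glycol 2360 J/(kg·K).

T_f ≈ 32.9 °C

Heat lost by the acetone equals heat gained by the glycol:
0.972×2150×(44.4 − T) = 0.671×2360×(T − 17.8)
2089.8(44.4 − T) = 1583.6(T − 17.8)
3673.4 T = 120974  ⇒  T ≈ 32.93 °C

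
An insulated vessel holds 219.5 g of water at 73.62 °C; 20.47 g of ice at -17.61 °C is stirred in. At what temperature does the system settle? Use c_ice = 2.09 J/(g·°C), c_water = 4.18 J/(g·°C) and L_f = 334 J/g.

Conservation of energy gives ΣQ = 0:
warm ice to 0 °C: 20.47·2.09·(0 − (-17.61)) = 753.4; melt ice: 20.47·334 = 6837; meltwater 0→T: 20.47·4.18·T = 85.56 T; water cools: 219.5·4.18·(T − 73.62) = 917.51(T − 73.62)
1003.1 T = 67547 − 7590.4 = 59957
T ≈ 59.77 °C (positive, so assuming full melt was valid).

T_f ≈ 59.8 °C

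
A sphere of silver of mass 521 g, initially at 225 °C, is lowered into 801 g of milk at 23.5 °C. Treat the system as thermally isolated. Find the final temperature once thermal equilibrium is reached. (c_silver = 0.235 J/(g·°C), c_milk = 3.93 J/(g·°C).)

T_f ≈ 31.0 °C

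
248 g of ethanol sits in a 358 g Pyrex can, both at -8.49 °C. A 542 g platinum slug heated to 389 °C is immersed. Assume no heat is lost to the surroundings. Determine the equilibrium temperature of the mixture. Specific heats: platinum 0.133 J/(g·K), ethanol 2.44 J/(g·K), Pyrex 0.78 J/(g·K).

T_f ≈ 21.5 °C

Heat gained plus heat lost sum to zero:
542×0.133×(T − 389) + 248×2.44×(T − (-8.49)) + 358×0.78×(T − (-8.49)) = 0
(72.09 + 605.12 + 279.24) T = 72.09×389 + 605.12×(-8.49) + 279.24×(-8.49)
T = 20533 / 956.45 = 21.5 °C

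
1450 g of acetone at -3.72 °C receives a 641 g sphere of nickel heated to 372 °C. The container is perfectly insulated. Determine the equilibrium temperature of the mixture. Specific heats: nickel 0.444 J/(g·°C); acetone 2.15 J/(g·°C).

Heat lost by the nickel equals heat gained by the acetone:
641*0.444*(372 − T) = 1450*2.15*(T − (-3.72))
284.6(372 − T) = 3117.5(T − (-3.72))
3402.1 T = 94276  ⇒  T ≈ 27.71 °C

T_f ≈ 27.7 °C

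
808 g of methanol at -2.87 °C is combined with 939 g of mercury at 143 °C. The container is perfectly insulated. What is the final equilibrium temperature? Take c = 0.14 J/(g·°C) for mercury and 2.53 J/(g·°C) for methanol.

T_f ≈ 5.9 °C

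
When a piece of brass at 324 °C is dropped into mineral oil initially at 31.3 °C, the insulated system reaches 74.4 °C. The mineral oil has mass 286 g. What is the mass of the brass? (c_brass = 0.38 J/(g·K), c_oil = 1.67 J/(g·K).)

Taking heat into each body as positive, Σ m c ΔT = 0:
m·0.38·(74.4 − 324) + 286·1.67·(74.4 − 31.3) = 0
-94.85 m = -20585
m = -20585/-94.85 ≈ 217 g

m ≈ 217 g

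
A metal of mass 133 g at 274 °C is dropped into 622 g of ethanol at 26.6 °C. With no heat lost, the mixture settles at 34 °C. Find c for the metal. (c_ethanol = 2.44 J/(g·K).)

c ≈ 0.352 J/(g·K)

m_s c (T_s − T_f) = m_ethanol c_ethanol (T_f − T_0):
133×c×(274 − 34) = 622×2.44×(34 − 26.6)
31920 c = 11231  ⇒  c ≈ 0.3518 J/(g·K)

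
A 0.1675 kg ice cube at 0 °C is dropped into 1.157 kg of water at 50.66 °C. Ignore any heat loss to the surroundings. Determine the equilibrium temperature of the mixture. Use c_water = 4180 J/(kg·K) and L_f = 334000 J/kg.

T_f ≈ 34.1 °C

Heat gained plus heat lost sum to zero:
latent heat to melt: 0.1675×334000 = 55945; warm the meltwater: 700.15 T; water: 4836.3(T − 50.66)
5536.4 T = 245005 − 55945 = 189060
T ≈ 34.15 °C. Since T > 0 °C, the all-ice-melts assumption holds.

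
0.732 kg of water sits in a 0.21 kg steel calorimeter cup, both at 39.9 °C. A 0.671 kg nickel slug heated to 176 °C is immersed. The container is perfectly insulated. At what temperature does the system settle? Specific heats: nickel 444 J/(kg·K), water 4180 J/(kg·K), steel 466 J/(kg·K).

T_f ≈ 51.6 °C

Net heat exchanged in the isolated system is zero:
0.671·444·(T − 176) + 0.732·4180·(T − 39.9) + 0.21·466·(T − 39.9) = 0
297.92(T − 176) + 3059.8(T − 39.9) + 97.86(T − 39.9) = 0
3455.5 T = 178424
T ≈ 51.63 °C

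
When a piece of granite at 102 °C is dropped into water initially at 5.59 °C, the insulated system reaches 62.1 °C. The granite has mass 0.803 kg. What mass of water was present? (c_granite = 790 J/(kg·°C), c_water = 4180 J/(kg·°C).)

|Q_granite| = |Q_water|:
0.803×790×(102 − 62.1) = m×4180×(62.1 − 5.59)
236212 m = 25311  ⇒  m ≈ 0.1072 kg

m ≈ 0.107 kg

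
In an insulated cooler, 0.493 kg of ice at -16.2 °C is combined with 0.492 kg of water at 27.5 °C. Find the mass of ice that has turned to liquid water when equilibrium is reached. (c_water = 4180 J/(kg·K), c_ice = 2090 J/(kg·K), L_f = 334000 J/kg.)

Heat available from the water dropping to 0 °C: 0.492×4180×27.5 = 56555 J.
Warming the ice to 0 °C takes 0.493×2090×16.2 = 16692 J, leaving 39863 J for melting.
Melting all 0.493 kg of ice would need 0.493×334000 = 164662 J.
That's not enough to melt it all — equilibrium is at 0 °C with ice remaining.
m_melted×334000 = 39863  ⇒  m_melted ≈ 0.1194 kg.

m_melted ≈ 0.119 kg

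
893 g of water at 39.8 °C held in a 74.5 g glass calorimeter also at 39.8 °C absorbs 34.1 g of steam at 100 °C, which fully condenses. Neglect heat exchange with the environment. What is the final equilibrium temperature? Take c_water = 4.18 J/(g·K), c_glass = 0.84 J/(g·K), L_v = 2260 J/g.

Taking heat into each body as positive, Σ m c ΔT = 0:
latent heat released on condensation: 34.1·2260 = 77066; condensed water 100 °C→T: 142.54(T − 100); original water: 3732.7(T − 39.8); cup: 62.58(T − 39.8)
3937.9 T = 77066 + 14254 + 151054 = 242374
T ≈ 61.55 °C (< 100 °C, so full condensation is consistent).

T_f ≈ 61.5 °C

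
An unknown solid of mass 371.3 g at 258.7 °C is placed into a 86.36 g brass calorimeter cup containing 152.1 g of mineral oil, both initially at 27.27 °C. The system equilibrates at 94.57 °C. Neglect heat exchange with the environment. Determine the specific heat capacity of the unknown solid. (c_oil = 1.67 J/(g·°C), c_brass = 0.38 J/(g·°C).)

c ≈ 0.317 J/(g·°C)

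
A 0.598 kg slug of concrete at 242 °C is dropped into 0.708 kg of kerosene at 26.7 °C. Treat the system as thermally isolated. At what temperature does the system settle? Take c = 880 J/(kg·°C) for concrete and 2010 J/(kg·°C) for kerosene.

T_f ≈ 84.8 °C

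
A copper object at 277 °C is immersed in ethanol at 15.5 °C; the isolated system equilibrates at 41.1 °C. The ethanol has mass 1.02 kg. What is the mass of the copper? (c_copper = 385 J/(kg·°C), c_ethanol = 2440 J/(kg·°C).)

Heat lost by the copper = heat gained by the ethanol:
m·385·(277 − 41.1) = 1.02·2440·(41.1 − 15.5)
90822 m = 63713  ⇒  m ≈ 0.7015 kg

m ≈ 0.702 kg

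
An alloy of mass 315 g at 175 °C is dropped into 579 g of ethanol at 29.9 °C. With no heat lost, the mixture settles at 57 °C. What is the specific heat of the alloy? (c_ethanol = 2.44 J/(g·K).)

Let T be the final temperature. ΣQ_i = 0:
315×c×(57 − 175) + 579×2.44×(57 − 29.9) = 0
-37170 c = -38286
c = -38286/-37170 ≈ 1.03 J/(g·K)

c ≈ 1.03 J/(g·K)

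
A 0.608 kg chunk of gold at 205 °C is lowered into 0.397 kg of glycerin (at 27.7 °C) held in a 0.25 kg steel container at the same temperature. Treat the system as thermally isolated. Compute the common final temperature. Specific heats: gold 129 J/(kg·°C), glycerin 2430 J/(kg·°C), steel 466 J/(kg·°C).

Energy conservation, ΣQ = 0:
0.608×129×(T − 205) + 0.397×2430×(T − 27.7) + 0.25×466×(T − 27.7) = 0
78.43(T − 205) + 964.71(T − 27.7) + 116.5(T − 27.7) = 0
(78.43 + 964.71 + 116.5) T = 78.43×205 + 964.71×27.7 + 116.5×27.7
T ≈ 39.69 °C

T_f ≈ 39.7 °C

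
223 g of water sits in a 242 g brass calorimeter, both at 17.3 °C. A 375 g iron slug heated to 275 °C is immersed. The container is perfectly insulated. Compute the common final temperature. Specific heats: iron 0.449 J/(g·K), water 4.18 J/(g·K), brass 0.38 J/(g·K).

T_f ≈ 53.7 °C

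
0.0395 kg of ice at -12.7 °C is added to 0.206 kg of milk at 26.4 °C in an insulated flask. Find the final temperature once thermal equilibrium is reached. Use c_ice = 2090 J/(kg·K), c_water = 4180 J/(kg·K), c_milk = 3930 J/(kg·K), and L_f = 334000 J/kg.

Heat gained plus heat lost sum to zero:
ice -12.7→0 °C: 0.0395×2090×12.7 = 1048.4; fusion: m_ice L_f = 0.0395×334000 = 13193; warm the meltwater: 165.11 T; milk: 809.58(T − 26.4)
974.69 T = 21373 − 14241 = 7131.5
T ≈ 7.32 °C. Since T > 0 °C, the all-ice-melts assumption holds.

T_f ≈ 7.3 °C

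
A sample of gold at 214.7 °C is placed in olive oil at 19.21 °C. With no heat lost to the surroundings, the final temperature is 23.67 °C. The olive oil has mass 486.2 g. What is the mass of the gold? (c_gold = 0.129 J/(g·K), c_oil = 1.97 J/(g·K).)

Taking heat into each body as positive, Σ m c ΔT = 0:
m·0.129·(23.67 − 214.7) + 486.2·1.97·(23.67 − 19.21) = 0
-24.64 m = -4271.9
m = -4271.9/-24.64 ≈ 173.4 g

m ≈ 173 g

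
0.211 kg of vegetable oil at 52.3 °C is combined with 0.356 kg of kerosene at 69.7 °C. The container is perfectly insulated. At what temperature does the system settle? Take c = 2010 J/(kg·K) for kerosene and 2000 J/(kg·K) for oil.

T_f ≈ 63.2 °C

T_f is the heat-capacity-weighted average of the initial temperatures:
T_f = (715.56·69.7 + 422·52.3) / (715.56 + 422)
    = 71945 / 1137.6 ≈ 63.25 °C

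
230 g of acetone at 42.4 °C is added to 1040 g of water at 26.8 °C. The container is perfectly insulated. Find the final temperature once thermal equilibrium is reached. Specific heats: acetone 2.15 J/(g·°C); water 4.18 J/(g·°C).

T_f ≈ 28.4 °C

Set heat shed by the hot body equal to heat absorbed by the cold body:
230*2.15*(42.4 − T) = 1040*4.18*(T − 26.8)
494.5(42.4 − T) = 4347.2(T − 26.8)
4841.7 T = 137472  ⇒  T ≈ 28.39 °C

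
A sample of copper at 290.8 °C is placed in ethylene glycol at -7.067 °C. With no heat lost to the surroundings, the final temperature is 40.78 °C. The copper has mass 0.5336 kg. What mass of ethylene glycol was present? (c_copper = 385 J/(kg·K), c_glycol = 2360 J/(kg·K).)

m ≈ 0.455 kg

Heat lost by the copper = heat gained by the glycol:
0.5336×385×(290.8 − 40.78) = m×2360×(40.78 − (-7.067))
112919 m = 51363  ⇒  m ≈ 0.4549 kg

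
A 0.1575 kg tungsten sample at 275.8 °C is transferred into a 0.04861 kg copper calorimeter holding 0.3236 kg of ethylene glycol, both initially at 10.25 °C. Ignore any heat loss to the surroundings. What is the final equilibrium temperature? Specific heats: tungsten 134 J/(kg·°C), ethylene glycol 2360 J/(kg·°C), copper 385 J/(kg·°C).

Energy conservation, ΣQ = 0:
0.1575×134×(T − 275.8) + 0.3236×2360×(T − 10.25) + 0.04861×385×(T − 10.25) = 0
21.11(T − 275.8) + 763.7(T − 10.25) + 18.71(T − 10.25) = 0
803.52 T = 13840
T = 13840 / 803.52 = 17.2 °C

T_f ≈ 17.2 °C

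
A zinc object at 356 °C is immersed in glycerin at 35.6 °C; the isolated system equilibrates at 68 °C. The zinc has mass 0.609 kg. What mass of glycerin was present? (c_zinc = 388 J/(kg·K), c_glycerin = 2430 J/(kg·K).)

m ≈ 0.864 kg

Taking heat into each body as positive, Σ m c ΔT = 0:
0.609·388·(68 − 356) + m·2430·(68 − 35.6) = 0
78732 m = 68052
m = 68052/78732 ≈ 0.8644 kg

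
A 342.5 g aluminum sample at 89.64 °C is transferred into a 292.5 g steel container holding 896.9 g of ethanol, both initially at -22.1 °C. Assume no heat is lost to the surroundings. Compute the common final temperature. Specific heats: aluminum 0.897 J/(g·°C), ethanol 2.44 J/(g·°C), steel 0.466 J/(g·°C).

Heat gained plus heat lost sum to zero:
342.5×0.897×(T − 89.64) + 896.9×2.44×(T − (-22.1)) + 292.5×0.466×(T − (-22.1)) = 0
307.22(T − 89.64) + 2188.4(T − (-22.1)) + 136.31(T − (-22.1)) = 0
2632 T = -23837
T = -23837/2632 ≈ -9.06 °C

T_f ≈ -9.1 °C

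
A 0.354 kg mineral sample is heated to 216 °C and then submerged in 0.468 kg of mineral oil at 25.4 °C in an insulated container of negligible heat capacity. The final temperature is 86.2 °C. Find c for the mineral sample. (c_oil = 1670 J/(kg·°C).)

c ≈ 1030 J/(kg·°C)

Heat lost by the mineral sample = heat gained by the oil:
0.354·c·(216 − 86.2) = 0.468·1670·(86.2 − 25.4)
45.95 c = 47519  ⇒  c ≈ 1034 J/(kg·°C)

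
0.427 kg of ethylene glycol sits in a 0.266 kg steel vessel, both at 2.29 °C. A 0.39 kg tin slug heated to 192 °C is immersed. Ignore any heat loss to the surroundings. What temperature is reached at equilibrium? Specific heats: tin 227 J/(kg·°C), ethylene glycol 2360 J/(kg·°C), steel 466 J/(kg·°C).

T_f = Σ m_i c_i T_i / Σ m_i c_i:
T_f = (88.53·192 + 1007.7·2.29 + 123.96·2.29) / (88.53 + 1007.7 + 123.96)
    = 19589 / 1220.2 ≈ 16.05 °C

T_f ≈ 16.1 °C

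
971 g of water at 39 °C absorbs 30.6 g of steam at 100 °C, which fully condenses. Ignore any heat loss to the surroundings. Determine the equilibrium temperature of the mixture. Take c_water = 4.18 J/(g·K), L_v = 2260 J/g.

T_f ≈ 57.4 °C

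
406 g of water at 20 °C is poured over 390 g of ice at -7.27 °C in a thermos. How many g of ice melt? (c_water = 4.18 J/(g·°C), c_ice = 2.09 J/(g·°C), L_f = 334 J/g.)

Cooling the water to 0 °C releases 406×4.18×20 = 33942 J.
Warming the ice to 0 °C takes 390×2.09×7.27 = 5925.8 J, leaving 28016 J for melting.
To melt every bit of ice: 390×334 = 130260 J.
28016 J < 130260 J, so only part of the ice melts and the system sits at 0 °C.
m_melt = 28016 / L_f = 83.88 g.

m_melted ≈ 83.9 g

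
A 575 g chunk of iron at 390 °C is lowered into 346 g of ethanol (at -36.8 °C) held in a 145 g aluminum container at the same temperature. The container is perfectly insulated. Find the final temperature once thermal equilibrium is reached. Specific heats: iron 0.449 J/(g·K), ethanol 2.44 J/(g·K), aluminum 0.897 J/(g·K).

T_f = Σ m_i c_i T_i / Σ m_i c_i:
T_f = (258.18*390 + 844.24*(-36.8) + 130.06*(-36.8)) / (258.18 + 844.24 + 130.06)
    = 64834 / 1232.5 ≈ 52.60 °C

T_f ≈ 52.6 °C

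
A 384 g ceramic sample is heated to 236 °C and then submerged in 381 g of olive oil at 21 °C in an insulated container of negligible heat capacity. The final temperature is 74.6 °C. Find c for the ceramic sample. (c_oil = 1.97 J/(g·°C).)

c ≈ 0.649 J/(g·°C)

Setting the total heat transfer to zero:
384×c×(74.6 − 236) + 381×1.97×(74.6 − 21) = 0
-61978 c = -40231
c = -40231/-61978 ≈ 0.6491 J/(g·°C)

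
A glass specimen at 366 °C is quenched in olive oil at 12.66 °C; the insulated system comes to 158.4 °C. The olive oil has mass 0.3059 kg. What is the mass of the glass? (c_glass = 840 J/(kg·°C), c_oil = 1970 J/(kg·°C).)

m ≈ 0.504 kg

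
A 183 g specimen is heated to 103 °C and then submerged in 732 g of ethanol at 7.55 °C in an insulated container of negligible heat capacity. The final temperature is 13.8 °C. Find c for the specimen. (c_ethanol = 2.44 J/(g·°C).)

c ≈ 0.684 J/(g·°C)

m_s c (T_s − T_f) = m_ethanol c_ethanol (T_f − T_0):
183·c·(103 − 13.8) = 732·2.44·(13.8 − 7.55)
16324 c = 11163  ⇒  c ≈ 0.6839 J/(g·°C)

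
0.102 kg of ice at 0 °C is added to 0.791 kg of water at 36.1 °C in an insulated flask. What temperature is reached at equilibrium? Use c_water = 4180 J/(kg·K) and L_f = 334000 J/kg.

Energy balance with sensible and latent terms:
melt ice: 0.102×334000 = 34068
  warm the meltwater: 426.36 T
  water cools: 0.791×4180×(T − 36.1) = 3306.4(T − 36.1)
3732.7 T = 119360 − 34068 = 85292
T ≈ 22.85 °C (positive, so assuming full melt was valid).

T_f ≈ 22.8 °C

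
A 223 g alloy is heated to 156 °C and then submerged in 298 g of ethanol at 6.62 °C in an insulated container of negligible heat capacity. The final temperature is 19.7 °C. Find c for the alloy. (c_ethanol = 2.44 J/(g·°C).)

c ≈ 0.313 J/(g·°C)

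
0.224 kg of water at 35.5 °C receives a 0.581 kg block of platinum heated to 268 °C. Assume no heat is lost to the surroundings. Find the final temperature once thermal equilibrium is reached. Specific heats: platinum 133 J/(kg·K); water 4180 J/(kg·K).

T_f ≈ 53.2 °C

Heat lost by the platinum equals heat gained by the water:
0.581·133·(268 − T) = 0.224·4180·(T − 35.5)
77.27(268 − T) = 936.32(T − 35.5)
1013.6 T = 53949  ⇒  T ≈ 53.23 °C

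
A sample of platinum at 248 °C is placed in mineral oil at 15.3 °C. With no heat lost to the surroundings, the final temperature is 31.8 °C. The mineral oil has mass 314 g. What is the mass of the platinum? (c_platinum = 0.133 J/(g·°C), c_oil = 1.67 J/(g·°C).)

|Q_platinum| = |Q_oil|:
m×0.133×(248 − 31.8) = 314×1.67×(31.8 − 15.3)
28.75 m = 8652.3  ⇒  m ≈ 300.9 g

m ≈ 301 g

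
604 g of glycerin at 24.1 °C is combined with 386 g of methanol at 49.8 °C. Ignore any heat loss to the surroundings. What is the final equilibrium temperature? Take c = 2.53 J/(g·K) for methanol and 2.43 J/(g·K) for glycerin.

T_f ≈ 34.4 °C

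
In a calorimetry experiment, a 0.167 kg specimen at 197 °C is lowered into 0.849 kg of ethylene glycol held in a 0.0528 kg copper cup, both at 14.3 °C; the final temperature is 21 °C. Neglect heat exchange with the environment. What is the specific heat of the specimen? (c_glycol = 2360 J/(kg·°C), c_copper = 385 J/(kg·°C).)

c ≈ 461 J/(kg·°C)

Energy conservation, ΣQ = 0:
0.167×c×(21 − 197) + 0.849×2360×(21 − 14.3) + 0.0528×385×(21 − 14.3) = 0
-29.39 c = -13561
c = -13561/-29.39 ≈ 461.4 J/(kg·°C)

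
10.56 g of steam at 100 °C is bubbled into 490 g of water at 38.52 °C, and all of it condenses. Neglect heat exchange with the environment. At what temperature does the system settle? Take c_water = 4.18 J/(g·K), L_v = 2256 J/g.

T_f ≈ 51.2 °C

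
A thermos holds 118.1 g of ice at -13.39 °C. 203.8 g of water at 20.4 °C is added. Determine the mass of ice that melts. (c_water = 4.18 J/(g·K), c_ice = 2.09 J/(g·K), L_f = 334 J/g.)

m_melted ≈ 42.1 g

Heat available from the water dropping to 0 °C: 203.8×4.18×20.4 = 17378 J.
Of that, 118.1×2.09×13.39 = 3305 J goes to bring the ice to 0 °C, leaving 14073 J.
Fully melting the ice requires m_ice L_f = 118.1×334 = 39445 J.
14073 J < 39445 J, so only part of the ice melts and the system sits at 0 °C.
m_melted×334 = 14073  ⇒  m_melted ≈ 42.14 g.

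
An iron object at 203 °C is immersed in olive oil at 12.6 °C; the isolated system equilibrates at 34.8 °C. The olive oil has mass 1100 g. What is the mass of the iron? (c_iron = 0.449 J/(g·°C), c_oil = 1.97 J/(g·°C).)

|Q_iron| = |Q_oil|:
m·0.449·(203 − 34.8) = 1100·1.97·(34.8 − 12.6)
75.52 m = 48107  ⇒  m ≈ 637 g

m ≈ 637 g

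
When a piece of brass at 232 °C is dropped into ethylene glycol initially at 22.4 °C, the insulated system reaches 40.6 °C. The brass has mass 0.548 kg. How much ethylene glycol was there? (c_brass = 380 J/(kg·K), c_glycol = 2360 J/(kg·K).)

Heat lost by the brass = heat gained by the glycol:
0.548·380·(232 − 40.6) = m·2360·(40.6 − 22.4)
42952 m = 39857  ⇒  m ≈ 0.9279 kg

m ≈ 0.928 kg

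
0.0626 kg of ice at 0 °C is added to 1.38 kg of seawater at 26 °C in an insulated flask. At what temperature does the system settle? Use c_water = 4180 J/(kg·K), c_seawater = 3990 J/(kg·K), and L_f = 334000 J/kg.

Heat gained plus heat lost sum to zero:
latent heat to melt: 0.0626×334000 = 20908; warm the meltwater: 261.67 T; seawater: 5506.2(T − 26)
5767.9 T = 143161 − 20908 = 122253
T ≈ 21.20 °C (positive, so assuming full melt was valid).

T_f ≈ 21.2 °C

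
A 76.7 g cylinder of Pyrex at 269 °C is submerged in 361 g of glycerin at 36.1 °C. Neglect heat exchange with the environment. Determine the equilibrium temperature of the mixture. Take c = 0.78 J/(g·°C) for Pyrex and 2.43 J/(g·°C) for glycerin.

T_f ≈ 51.0 °C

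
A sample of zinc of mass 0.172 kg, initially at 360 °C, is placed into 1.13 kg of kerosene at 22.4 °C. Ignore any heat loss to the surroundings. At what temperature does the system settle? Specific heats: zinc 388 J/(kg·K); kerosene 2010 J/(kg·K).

T_f ≈ 32.0 °C

Conservation of energy gives ΣQ = 0:
0.172*388*(T − 360) + 1.13*2010*(T − 22.4) = 0
66.74(T − 360) + 2271.3(T − 22.4) = 0
(66.74 + 2271.3) T = 66.74*360 + 2271.3*22.4
T ≈ 32.04 °C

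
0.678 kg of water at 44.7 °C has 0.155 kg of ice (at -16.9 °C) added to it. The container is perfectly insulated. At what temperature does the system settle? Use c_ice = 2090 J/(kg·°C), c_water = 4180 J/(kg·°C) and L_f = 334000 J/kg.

T_f ≈ 19.9 °C

Taking heat into each body as positive, Σ m c ΔT = 0:
warm ice to 0 °C: 0.155·2090·(0 − (-16.9)) = 5474.8
  fusion: m_ice L_f = 0.155·334000 = 51770
  meltwater 0→T: 0.155·4180·T = 647.9 T
  water: 2834(T − 44.7)
3481.9 T = 126682 − 57245 = 69437
T ≈ 19.94 °C — above 0 °C, consistent with complete melting.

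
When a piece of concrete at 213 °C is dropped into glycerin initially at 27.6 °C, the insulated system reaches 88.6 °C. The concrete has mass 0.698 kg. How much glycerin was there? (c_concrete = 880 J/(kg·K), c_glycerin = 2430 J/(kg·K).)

Taking heat into each body as positive, Σ m c ΔT = 0:
0.698×880×(88.6 − 213) + m×2430×(88.6 − 27.6) = 0
148230 m = 76411
m = 76411/148230 ≈ 0.5155 kg

m ≈ 0.515 kg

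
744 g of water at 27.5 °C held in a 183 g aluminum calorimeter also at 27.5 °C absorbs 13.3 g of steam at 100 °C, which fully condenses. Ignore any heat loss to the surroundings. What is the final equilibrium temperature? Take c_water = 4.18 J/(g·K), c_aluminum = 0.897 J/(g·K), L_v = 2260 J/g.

Energy balance with sensible and latent terms:
latent heat released on condensation: 13.3·2260 = 30058
  condensate cools 100→T: 13.3·4.18·(T − 100) = 55.59(T − 100)
  original water: 3109.9(T − 27.5)
  aluminum cup: 183·0.897·(T − 27.5) = 164.15(T − 27.5)
3329.7 T = 30058 + 5559.4 + 90037 = 125654
T ≈ 37.74 °C, under the boiling point, so the assumption holds.

T_f ≈ 37.7 °C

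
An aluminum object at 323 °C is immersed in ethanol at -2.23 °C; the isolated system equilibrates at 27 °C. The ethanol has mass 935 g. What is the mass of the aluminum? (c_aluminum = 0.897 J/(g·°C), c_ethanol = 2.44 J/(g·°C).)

m ≈ 251 g

Let T be the final temperature. ΣQ_i = 0:
m·0.897·(27 − 323) + 935·2.44·(27 − (-2.23)) = 0
-265.51 m = -66685
m = -66685/-265.51 ≈ 251.2 g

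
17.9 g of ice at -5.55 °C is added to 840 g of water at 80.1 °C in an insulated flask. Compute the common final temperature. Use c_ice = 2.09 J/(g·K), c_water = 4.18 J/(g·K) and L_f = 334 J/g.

T_f ≈ 76.7 °C

Conservation of energy gives ΣQ = 0:
ice -5.55→0 °C: 17.9×2.09×5.55 = 207.63; fusion: m_ice L_f = 17.9×334 = 5978.6; meltwater 0→T: 17.9×4.18×T = 74.82 T; water: 3511.2(T − 80.1)
3586 T = 281247 − 6186.2 = 275061
T ≈ 76.70 °C — above 0 °C, consistent with complete melting.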